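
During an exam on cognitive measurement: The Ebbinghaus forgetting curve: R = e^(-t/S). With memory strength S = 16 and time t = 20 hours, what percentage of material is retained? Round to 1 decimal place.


R = e^(-t/S)
-t/S = -20/16 = -1.25
R = e^(-1.25) = 0.286505
Percentage = 0.286505 * 100
= 28.7


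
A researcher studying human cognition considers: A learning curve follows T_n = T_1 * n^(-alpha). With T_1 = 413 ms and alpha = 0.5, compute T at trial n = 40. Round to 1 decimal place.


T_n = 413 * 40^(-0.5)
40^(-0.5) = 0.158114
T_n = 413 * 0.158114
= 65.3 ms


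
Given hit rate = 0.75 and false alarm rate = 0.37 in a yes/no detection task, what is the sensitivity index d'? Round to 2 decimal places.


d' = z(HR) - z(FAR)
z(0.75) = 0.6745
z(0.37) = -0.3319
d' = 0.6745 - -0.3319
= 1.01


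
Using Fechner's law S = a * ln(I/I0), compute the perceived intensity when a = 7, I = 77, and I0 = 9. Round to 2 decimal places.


S = 7 * ln(77/9)
I/I0 = 8.555556
ln(8.555556) = 2.1466
S = 7 * 2.1466
= 15.03


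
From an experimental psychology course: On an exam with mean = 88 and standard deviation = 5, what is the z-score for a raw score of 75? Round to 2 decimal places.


z = (X - mu) / sigma
= (75 - 88) / 5
= -13 / 5
= -2.60


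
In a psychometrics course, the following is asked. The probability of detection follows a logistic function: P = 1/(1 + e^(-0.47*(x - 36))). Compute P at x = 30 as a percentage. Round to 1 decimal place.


P(x) = 1/(1 + e^(-0.47*(30 - 36)))
Exponent = -0.47 * -6 = 2.82
e^(2.82) = 16.776851
P = 1/(1 + 16.776851) = 0.056253
Percentage = 5.6


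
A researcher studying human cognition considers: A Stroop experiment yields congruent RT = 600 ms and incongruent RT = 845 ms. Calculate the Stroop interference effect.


Stroop effect = RT(incongruent) - RT(congruent)
= 845 - 600
= 245 ms


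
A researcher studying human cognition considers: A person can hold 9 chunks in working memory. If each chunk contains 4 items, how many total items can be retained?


Total items = chunks * items_per_chunk
= 9 * 4
= 36


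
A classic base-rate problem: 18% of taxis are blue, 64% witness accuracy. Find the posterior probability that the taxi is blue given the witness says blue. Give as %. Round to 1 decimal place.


P(blue | says blue) = P(says blue | blue)*P(blue) / [P(says blue | blue)*P(blue) + P(says blue | not blue)*P(not blue)]
Numerator = 0.64 * 0.18 = 0.1152
False identification = 0.36 * 0.82 = 0.2952
P = 0.1152 / (0.1152 + 0.2952)
= 0.1152 / 0.4104
As percentage = 28.1


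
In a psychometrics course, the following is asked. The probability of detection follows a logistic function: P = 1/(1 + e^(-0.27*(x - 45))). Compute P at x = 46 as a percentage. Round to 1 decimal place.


P(x) = 1/(1 + e^(-0.27*(46 - 45)))
Exponent = -0.27 * 1 = -0.27
e^(-0.27) = 0.763379
P = 1/(1 + 0.763379) = 0.567093
Percentage = 56.7


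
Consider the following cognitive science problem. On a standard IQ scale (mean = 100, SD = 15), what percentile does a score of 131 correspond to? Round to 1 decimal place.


z = (IQ - mean) / SD
z = (131 - 100) / 15 = 2.0667
Percentile = Phi(2.0667) * 100
Phi(2.0667) = 0.980619
= 98.1


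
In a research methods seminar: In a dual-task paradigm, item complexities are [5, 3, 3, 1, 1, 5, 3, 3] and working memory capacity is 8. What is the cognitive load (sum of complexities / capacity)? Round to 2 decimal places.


Total complexity = 5 + 3 + 3 + 1 + 1 + 5 + 3 + 3 = 24
Load = total / capacity = 24 / 8
= 3.00


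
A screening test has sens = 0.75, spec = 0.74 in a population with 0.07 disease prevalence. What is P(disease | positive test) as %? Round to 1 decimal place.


PPV = (sens * prev) / (sens * prev + (1-spec) * (1-prev))
Numerator = 0.75 * 0.07 = 0.0525
P(positive and no disease) = (1 - spec) * (1 - prev) = (1 - 0.74) * (1 - 0.07) = 0.2418
Denominator = 0.0525 + 0.2418 = 0.2943
PPV = 0.0525 / 0.2943 = 0.178389
As percentage = 17.8


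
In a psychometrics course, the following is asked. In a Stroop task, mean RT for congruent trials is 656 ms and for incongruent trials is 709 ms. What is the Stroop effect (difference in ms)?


Stroop effect = RT(incongruent) - RT(congruent)
= 709 - 656
= 53 ms


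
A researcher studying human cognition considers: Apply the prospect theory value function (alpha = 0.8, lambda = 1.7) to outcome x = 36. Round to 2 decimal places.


Since x = 36 >= 0, use v(x) = x^0.8
36^0.8 = 17.5809
v(36) = 17.58


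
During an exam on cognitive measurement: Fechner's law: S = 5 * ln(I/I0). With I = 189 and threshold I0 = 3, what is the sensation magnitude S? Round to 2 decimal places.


S = 5 * ln(189/3)
I/I0 = 63.0
ln(63.0) = 4.1431
S = 5 * 4.1431
= 20.72


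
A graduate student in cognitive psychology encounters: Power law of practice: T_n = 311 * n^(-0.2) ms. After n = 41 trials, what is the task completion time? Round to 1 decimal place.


T_n = 311 * 41^(-0.2)
41^(-0.2) = 0.475821
T_n = 311 * 0.475821
= 148.0 ms


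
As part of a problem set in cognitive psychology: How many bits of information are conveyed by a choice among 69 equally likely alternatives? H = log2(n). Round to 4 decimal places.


H = log2(n)
H = log2(69)
= 6.1085


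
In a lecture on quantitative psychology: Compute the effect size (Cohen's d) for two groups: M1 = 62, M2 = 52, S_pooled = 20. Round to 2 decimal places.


Cohen's d = (M1 - M2) / S_pooled
= (62 - 52) / 20
= 10 / 20
= 0.50


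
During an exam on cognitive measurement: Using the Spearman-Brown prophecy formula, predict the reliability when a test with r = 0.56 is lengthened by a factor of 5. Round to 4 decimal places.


r_new = n*r / (1 + (n-1)*r)
Numerator = 5 * 0.56 = 2.8
Denominator = 1 + 4 * 0.56 = 3.24
r_new = 2.8 / 3.24
= 0.8642


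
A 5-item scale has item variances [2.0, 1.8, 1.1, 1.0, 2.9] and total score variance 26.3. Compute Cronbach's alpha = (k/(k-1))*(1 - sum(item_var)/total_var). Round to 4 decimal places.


alpha = (k/(k-1)) * (1 - sum(s_i^2)/s_total^2)
sum(item variances) = 8.8
k/(k-1) = 5/4 = 1.25
1 - 8.8/26.3 = 1 - 0.334601 = 0.665399
alpha = 1.25 * 0.665399
= 0.8317


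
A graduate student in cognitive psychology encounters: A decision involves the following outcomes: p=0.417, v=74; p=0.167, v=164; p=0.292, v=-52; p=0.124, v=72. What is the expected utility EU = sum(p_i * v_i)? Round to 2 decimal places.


EU = sum(p_i * v_i)
0.417 * 74 = 30.858
0.167 * 164 = 27.388
0.292 * -52 = -15.184
0.124 * 72 = 8.928
EU = 30.858 + 27.388 + -15.184 + 8.928
= 51.99


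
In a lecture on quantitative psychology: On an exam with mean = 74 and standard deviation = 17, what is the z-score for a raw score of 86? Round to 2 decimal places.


z = (X - mu) / sigma
= (86 - 74) / 17
= 12 / 17
= 0.71


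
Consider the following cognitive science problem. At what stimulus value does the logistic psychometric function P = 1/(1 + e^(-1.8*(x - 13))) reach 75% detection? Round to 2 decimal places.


At P = 0.75: 0.75 = 1/(1 + e^(-k*(x-x0)))
Solving: e^(-k*(x-x0)) = 1/3
x = x0 + ln(3)/k
ln(3) = 1.0986
x = 13 + 1.0986/1.8
= 13 + 0.6103
= 13.61


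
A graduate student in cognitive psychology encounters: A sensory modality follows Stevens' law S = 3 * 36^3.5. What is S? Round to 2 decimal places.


S = 3 * 36^3.5
36^3.5 = 279936.0
S = 3 * 279936.0
= 839808.00


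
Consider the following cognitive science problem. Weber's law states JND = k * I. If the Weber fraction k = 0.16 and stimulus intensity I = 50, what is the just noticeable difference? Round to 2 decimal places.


JND = k * I
JND = 0.16 * 50
= 8.00


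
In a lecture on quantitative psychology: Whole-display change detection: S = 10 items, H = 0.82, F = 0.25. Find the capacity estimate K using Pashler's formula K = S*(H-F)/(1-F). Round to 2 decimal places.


K = S * (H - F) / (1 - F)
H - F = 0.57
1 - F = 0.75
K = 10 * 0.57 / 0.75
= 7.60


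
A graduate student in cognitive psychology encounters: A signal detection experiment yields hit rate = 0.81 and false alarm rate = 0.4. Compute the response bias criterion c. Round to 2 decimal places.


c = -0.5 * (z(HR) + z(FAR))
z(0.81) = 0.8779
z(0.4) = -0.2533
c = -0.5 * (0.8779 + -0.2533)
= -0.5 * 0.6246
= -0.31


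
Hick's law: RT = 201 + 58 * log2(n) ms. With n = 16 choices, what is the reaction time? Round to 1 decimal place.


RT = 201 + 58 * log2(16)
log2(16) = 4.0
RT = 201 + 58 * 4.0
= 201 + 232.0
= 433.0 ms


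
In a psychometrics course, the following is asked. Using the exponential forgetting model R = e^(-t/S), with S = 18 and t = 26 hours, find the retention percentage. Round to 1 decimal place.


R = e^(-t/S)
-t/S = -26/18 = -1.444444
R = e^(-1.444444) = 0.235877
Percentage = 0.235877 * 100
= 23.6


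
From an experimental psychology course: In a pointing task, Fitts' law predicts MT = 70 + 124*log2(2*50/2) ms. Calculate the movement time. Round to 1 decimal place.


MT = 70 + 124 * log2(2*50/2)
2D/W = 50.0
log2(50.0) = 5.6439
MT = 70 + 124 * 5.6439
= 769.8 ms


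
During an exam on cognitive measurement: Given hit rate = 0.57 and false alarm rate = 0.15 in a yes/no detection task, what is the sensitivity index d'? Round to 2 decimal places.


d' = z(HR) - z(FAR)
z(0.57) = 0.1764
z(0.15) = -1.0364
d' = 0.1764 - -1.0364
= 1.21


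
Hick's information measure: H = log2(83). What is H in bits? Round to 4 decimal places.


H = log2(n)
H = log2(83)
= 6.3750


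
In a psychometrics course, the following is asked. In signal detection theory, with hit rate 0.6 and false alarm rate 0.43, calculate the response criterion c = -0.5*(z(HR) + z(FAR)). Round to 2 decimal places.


c = -0.5 * (z(HR) + z(FAR))
z(0.6) = 0.2533
z(0.43) = -0.1764
c = -0.5 * (0.2533 + -0.1764)
= -0.5 * 0.0769
= -0.04


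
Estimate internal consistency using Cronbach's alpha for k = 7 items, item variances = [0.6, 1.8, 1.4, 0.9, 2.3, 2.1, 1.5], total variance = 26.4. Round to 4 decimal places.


alpha = (k/(k-1)) * (1 - sum(s_i^2)/s_total^2)
sum(item variances) = 10.6
k/(k-1) = 7/6 = 1.166667
1 - 10.6/26.4 = 1 - 0.401515 = 0.598485
alpha = 1.166667 * 0.598485
= 0.6982


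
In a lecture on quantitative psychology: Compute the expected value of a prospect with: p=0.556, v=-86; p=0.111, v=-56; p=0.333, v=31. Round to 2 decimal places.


EU = sum(p_i * v_i)
0.556 * -86 = -47.816
0.111 * -56 = -6.216
0.333 * 31 = 10.323
EU = -47.816 + -6.216 + 10.323
= -43.71


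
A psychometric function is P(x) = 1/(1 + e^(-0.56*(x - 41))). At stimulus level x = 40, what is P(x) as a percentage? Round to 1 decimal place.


P(x) = 1/(1 + e^(-0.56*(40 - 41)))
Exponent = -0.56 * -1 = 0.56
e^(0.56) = 1.750673
P = 1/(1 + 1.750673) = 0.363547
Percentage = 36.4


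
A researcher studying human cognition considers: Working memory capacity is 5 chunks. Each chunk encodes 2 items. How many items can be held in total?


Total items = chunks * items_per_chunk
= 5 * 2
= 10


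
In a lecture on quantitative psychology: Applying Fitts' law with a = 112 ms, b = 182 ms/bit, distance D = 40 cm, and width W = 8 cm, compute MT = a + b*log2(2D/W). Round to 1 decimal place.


MT = 112 + 182 * log2(2*40/8)
2D/W = 10.0
log2(10.0) = 3.3219
MT = 112 + 182 * 3.3219
= 716.6 ms


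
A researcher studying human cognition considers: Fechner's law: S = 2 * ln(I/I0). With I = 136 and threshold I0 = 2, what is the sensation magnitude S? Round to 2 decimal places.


S = 2 * ln(136/2)
I/I0 = 68.0
ln(68.0) = 4.2195
S = 2 * 4.2195
= 8.44


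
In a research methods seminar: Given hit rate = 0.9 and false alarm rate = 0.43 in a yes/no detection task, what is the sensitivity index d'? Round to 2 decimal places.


d' = z(HR) - z(FAR)
z(0.9) = 1.2816
z(0.43) = -0.1764
d' = 1.2816 - -0.1764
= 1.46


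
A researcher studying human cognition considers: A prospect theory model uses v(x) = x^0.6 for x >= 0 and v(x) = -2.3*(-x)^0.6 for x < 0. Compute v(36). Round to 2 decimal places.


Since x = 36 >= 0, use v(x) = x^0.6
36^0.6 = 8.5858
v(36) = 8.59


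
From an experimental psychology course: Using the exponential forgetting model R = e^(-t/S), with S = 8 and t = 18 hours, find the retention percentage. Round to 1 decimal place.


R = e^(-t/S)
-t/S = -18/8 = -2.25
R = e^(-2.25) = 0.105399
Percentage = 0.105399 * 100
= 10.5


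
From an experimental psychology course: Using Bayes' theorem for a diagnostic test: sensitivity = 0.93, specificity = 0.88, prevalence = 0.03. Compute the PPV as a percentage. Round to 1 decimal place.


PPV = (sens * prev) / (sens * prev + (1-spec) * (1-prev))
Numerator = 0.93 * 0.03 = 0.0279
P(positive and no disease) = (1 - spec) * (1 - prev) = (1 - 0.88) * (1 - 0.03) = 0.1164
Denominator = 0.0279 + 0.1164 = 0.1443
PPV = 0.0279 / 0.1443 = 0.193347
As percentage = 19.3


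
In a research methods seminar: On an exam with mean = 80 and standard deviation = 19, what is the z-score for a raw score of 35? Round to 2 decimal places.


z = (X - mu) / sigma
= (35 - 80) / 19
= -45 / 19
= -2.37


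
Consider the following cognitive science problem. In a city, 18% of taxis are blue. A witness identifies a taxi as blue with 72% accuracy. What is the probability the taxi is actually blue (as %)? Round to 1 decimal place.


P(blue | says blue) = P(says blue | blue)*P(blue) / [P(says blue | blue)*P(blue) + P(says blue | not blue)*P(not blue)]
Numerator = 0.72 * 0.18 = 0.1296
False identification = 0.28 * 0.82 = 0.2296
P = 0.1296 / (0.1296 + 0.2296)
= 0.1296 / 0.3592
As percentage = 36.1


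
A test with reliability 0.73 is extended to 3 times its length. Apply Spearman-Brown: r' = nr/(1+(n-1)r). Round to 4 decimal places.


r_new = n*r / (1 + (n-1)*r)
Numerator = 3 * 0.73 = 2.19
Denominator = 1 + 2 * 0.73 = 2.46
r_new = 2.19 / 2.46
= 0.8902


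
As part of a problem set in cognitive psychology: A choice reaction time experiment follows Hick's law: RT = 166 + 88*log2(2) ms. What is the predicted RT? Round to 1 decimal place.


RT = 166 + 88 * log2(2)
log2(2) = 1.0
RT = 166 + 88 * 1.0
= 166 + 88.0
= 254.0 ms


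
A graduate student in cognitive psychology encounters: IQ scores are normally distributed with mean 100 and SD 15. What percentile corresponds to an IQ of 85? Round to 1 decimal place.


z = (IQ - mean) / SD
z = (85 - 100) / 15 = -1.0
Percentile = Phi(-1.0) * 100
Phi(-1.0) = 0.158655
= 15.9


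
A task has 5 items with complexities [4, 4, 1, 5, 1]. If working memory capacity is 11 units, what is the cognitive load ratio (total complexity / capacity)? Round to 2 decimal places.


Total complexity = 4 + 4 + 1 + 5 + 1 = 15
Load = total / capacity = 15 / 11
= 1.36


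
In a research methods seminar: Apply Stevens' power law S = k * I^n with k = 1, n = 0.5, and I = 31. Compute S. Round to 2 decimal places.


S = 1 * 31^0.5
31^0.5 = 5.5678
S = 1 * 5.5678
= 5.57


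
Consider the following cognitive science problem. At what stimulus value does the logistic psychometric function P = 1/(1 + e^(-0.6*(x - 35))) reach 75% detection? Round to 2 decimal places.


At P = 0.75: 0.75 = 1/(1 + e^(-k*(x-x0)))
Solving: e^(-k*(x-x0)) = 1/3
x = x0 + ln(3)/k
ln(3) = 1.0986
x = 35 + 1.0986/0.6
= 35 + 1.831
= 36.83


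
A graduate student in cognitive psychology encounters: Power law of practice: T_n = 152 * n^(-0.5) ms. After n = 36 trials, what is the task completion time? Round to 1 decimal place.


T_n = 152 * 36^(-0.5)
36^(-0.5) = 0.166667
T_n = 152 * 0.166667
= 25.3 ms


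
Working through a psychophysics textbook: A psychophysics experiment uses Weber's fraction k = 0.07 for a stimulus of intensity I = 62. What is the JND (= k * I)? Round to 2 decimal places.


JND = k * I
JND = 0.07 * 62
= 4.34


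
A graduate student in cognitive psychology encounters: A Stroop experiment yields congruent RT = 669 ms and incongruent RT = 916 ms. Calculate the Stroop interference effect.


Stroop effect = RT(incongruent) - RT(congruent)
= 916 - 669
= 247 ms


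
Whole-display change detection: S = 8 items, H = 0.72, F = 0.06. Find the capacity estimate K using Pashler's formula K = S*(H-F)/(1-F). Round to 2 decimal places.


K = S * (H - F) / (1 - F)
H - F = 0.66
1 - F = 0.94
K = 8 * 0.66 / 0.94
= 5.62


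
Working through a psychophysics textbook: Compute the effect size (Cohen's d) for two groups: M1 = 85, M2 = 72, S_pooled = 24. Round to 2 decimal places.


Cohen's d = (M1 - M2) / S_pooled
= (85 - 72) / 24
= 13 / 24
= 0.54


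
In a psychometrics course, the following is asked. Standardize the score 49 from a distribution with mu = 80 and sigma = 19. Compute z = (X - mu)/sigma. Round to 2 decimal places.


z = (X - mu) / sigma
= (49 - 80) / 19
= -31 / 19
= -1.63


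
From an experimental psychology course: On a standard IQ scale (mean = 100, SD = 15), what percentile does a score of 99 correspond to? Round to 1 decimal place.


z = (IQ - mean) / SD
z = (99 - 100) / 15 = -0.0667
Percentile = Phi(-0.0667) * 100
Phi(-0.0667) = 0.47341
= 47.3


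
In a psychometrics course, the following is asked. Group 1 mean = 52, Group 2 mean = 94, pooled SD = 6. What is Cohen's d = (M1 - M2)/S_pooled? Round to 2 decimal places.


Cohen's d = (M1 - M2) / S_pooled
= (52 - 94) / 6
= -42 / 6
= -7.00


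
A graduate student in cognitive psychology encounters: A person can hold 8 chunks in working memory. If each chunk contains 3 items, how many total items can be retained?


Total items = chunks * items_per_chunk
= 8 * 3
= 24


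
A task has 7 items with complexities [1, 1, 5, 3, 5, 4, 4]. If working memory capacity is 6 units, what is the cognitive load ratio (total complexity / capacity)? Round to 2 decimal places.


Total complexity = 1 + 1 + 5 + 3 + 5 + 4 + 4 = 23
Load = total / capacity = 23 / 6
= 3.83


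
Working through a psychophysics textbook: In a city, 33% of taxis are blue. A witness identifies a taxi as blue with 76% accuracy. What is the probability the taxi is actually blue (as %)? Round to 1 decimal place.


P(blue | says blue) = P(says blue | blue)*P(blue) / [P(says blue | blue)*P(blue) + P(says blue | not blue)*P(not blue)]
Numerator = 0.76 * 0.33 = 0.2508
False identification = 0.24 * 0.67 = 0.1608
P = 0.2508 / (0.2508 + 0.1608)
= 0.2508 / 0.4116
As percentage = 60.9


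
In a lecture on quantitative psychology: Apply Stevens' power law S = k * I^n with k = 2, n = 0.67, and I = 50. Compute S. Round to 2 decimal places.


S = 2 * 50^0.67
50^0.67 = 13.7502
S = 2 * 13.7502
= 27.50


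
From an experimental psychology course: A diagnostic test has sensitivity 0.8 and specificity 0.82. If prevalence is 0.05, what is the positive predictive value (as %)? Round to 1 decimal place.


PPV = (sens * prev) / (sens * prev + (1-spec) * (1-prev))
Numerator = 0.8 * 0.05 = 0.04
P(positive and no disease) = (1 - spec) * (1 - prev) = (1 - 0.82) * (1 - 0.05) = 0.171
Denominator = 0.04 + 0.171 = 0.211
PPV = 0.04 / 0.211 = 0.189573
As percentage = 19.0


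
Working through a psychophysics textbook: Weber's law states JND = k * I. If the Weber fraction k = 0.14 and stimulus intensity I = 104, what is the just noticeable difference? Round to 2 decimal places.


JND = k * I
JND = 0.14 * 104
= 14.56


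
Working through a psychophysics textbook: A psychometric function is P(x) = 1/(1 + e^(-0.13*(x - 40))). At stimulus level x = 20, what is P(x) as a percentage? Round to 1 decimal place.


P(x) = 1/(1 + e^(-0.13*(20 - 40)))
Exponent = -0.13 * -20 = 2.6
e^(2.6) = 13.463738
P = 1/(1 + 13.463738) = 0.069138
Percentage = 6.9


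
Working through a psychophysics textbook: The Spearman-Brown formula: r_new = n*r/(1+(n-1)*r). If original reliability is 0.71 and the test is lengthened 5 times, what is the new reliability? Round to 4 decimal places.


r_new = n*r / (1 + (n-1)*r)
Numerator = 5 * 0.71 = 3.55
Denominator = 1 + 4 * 0.71 = 3.84
r_new = 3.55 / 3.84
= 0.9245


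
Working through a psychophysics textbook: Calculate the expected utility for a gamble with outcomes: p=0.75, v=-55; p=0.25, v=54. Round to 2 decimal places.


EU = sum(p_i * v_i)
0.75 * -55 = -41.25
0.25 * 54 = 13.5
EU = -41.25 + 13.5
= -27.75


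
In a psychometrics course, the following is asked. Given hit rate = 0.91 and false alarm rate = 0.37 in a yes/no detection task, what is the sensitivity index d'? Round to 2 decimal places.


d' = z(HR) - z(FAR)
z(0.91) = 1.3408
z(0.37) = -0.3319
d' = 1.3408 - -0.3319
= 1.67


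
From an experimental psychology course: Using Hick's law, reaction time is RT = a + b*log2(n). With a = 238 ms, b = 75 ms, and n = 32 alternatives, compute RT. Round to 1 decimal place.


RT = 238 + 75 * log2(32)
log2(32) = 5.0
RT = 238 + 75 * 5.0
= 238 + 375.0
= 613.0 ms


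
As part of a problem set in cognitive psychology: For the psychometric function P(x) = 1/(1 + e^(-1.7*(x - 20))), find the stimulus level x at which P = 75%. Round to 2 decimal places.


At P = 0.75: 0.75 = 1/(1 + e^(-k*(x-x0)))
Solving: e^(-k*(x-x0)) = 1/3
x = x0 + ln(3)/k
ln(3) = 1.0986
x = 20 + 1.0986/1.7
= 20 + 0.6462
= 20.65


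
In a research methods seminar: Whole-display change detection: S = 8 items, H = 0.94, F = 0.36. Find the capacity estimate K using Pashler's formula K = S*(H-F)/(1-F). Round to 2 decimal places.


K = S * (H - F) / (1 - F)
H - F = 0.58
1 - F = 0.64
K = 8 * 0.58 / 0.64
= 7.25


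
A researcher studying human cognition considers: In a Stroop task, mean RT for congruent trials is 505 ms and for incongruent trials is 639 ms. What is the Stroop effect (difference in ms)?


Stroop effect = RT(incongruent) - RT(congruent)
= 639 - 505
= 134 ms


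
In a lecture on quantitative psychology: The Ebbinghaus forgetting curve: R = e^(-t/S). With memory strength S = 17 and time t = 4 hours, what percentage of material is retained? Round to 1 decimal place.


R = e^(-t/S)
-t/S = -4/17 = -0.235294
R = e^(-0.235294) = 0.790338
Percentage = 0.790338 * 100
= 79.0


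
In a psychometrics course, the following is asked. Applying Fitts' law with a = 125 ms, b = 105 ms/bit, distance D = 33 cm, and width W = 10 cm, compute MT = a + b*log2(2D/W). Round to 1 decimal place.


MT = 125 + 105 * log2(2*33/10)
2D/W = 6.6
log2(6.6) = 2.7225
MT = 125 + 105 * 2.7225
= 410.9 ms


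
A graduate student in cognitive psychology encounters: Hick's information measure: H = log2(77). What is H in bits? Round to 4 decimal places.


H = log2(n)
H = log2(77)
= 6.2668


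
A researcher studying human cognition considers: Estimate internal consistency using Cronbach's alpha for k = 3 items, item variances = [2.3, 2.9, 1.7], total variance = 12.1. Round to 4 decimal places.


alpha = (k/(k-1)) * (1 - sum(s_i^2)/s_total^2)
sum(item variances) = 6.9
k/(k-1) = 3/2 = 1.5
1 - 6.9/12.1 = 1 - 0.570248 = 0.429752
alpha = 1.5 * 0.429752
= 0.6446


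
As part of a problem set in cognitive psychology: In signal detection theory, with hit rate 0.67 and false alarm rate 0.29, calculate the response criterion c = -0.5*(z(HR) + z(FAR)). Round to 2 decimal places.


c = -0.5 * (z(HR) + z(FAR))
z(0.67) = 0.4399
z(0.29) = -0.5534
c = -0.5 * (0.4399 + -0.5534)
= -0.5 * -0.1135
= 0.06


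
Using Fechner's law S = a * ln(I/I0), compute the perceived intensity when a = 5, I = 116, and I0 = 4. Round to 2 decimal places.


S = 5 * ln(116/4)
I/I0 = 29.0
ln(29.0) = 3.3673
S = 5 * 3.3673
= 16.84


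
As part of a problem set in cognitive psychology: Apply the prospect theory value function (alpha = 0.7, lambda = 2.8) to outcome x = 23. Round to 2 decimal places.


Since x = 23 >= 0, use v(x) = x^0.7
23^0.7 = 8.9786
v(23) = 8.98


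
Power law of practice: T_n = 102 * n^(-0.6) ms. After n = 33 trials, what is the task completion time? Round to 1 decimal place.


T_n = 102 * 33^(-0.6)
33^(-0.6) = 0.122713
T_n = 102 * 0.122713
= 12.5 ms


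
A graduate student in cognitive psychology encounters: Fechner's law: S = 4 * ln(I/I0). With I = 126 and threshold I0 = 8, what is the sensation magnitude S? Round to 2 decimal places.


S = 4 * ln(126/8)
I/I0 = 15.75
ln(15.75) = 2.7568
S = 4 * 2.7568
= 11.03


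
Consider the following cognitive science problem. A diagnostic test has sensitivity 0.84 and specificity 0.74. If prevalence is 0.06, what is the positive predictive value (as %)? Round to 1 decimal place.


PPV = (sens * prev) / (sens * prev + (1-spec) * (1-prev))
Numerator = 0.84 * 0.06 = 0.0504
P(positive and no disease) = (1 - spec) * (1 - prev) = (1 - 0.74) * (1 - 0.06) = 0.2444
Denominator = 0.0504 + 0.2444 = 0.2948
PPV = 0.0504 / 0.2948 = 0.170963
As percentage = 17.1


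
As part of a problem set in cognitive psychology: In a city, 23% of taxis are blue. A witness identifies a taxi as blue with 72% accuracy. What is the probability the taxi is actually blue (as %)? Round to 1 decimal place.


P(blue | says blue) = P(says blue | blue)*P(blue) / [P(says blue | blue)*P(blue) + P(says blue | not blue)*P(not blue)]
Numerator = 0.72 * 0.23 = 0.1656
False identification = 0.28 * 0.77 = 0.2156
P = 0.1656 / (0.1656 + 0.2156)
= 0.1656 / 0.3812
As percentage = 43.4


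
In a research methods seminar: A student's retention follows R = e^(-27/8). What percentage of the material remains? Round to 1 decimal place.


R = e^(-t/S)
-t/S = -27/8 = -3.375
R = e^(-3.375) = 0.034218
Percentage = 0.034218 * 100
= 3.4


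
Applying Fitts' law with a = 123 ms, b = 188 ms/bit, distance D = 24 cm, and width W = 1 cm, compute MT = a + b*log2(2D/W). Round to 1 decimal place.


MT = 123 + 188 * log2(2*24/1)
2D/W = 48.0
log2(48.0) = 5.585
MT = 123 + 188 * 5.585
= 1173.0 ms


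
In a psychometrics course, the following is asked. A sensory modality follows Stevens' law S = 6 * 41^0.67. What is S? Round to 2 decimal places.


S = 6 * 41^0.67
41^0.67 = 12.0383
S = 6 * 12.0383
= 72.23


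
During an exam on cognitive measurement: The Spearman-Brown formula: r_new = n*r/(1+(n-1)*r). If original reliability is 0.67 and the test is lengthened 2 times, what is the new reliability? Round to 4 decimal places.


r_new = n*r / (1 + (n-1)*r)
Numerator = 2 * 0.67 = 1.34
Denominator = 1 + 1 * 0.67 = 1.67
r_new = 1.34 / 1.67
= 0.8024


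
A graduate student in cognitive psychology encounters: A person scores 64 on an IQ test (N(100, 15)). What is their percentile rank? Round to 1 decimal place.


z = (IQ - mean) / SD
z = (64 - 100) / 15 = -2.4
Percentile = Phi(-2.4) * 100
Phi(-2.4) = 0.008198
= 0.8


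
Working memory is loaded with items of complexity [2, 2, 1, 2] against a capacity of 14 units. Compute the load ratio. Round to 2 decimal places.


Total complexity = 2 + 2 + 1 + 2 = 7
Load = total / capacity = 7 / 14
= 0.50


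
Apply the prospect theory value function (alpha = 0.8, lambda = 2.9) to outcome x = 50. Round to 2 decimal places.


Since x = 50 >= 0, use v(x) = x^0.8
50^0.8 = 22.8653
v(50) = 22.87


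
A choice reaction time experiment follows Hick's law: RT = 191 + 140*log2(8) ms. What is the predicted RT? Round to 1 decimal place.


RT = 191 + 140 * log2(8)
log2(8) = 3.0
RT = 191 + 140 * 3.0
= 191 + 420.0
= 611.0 ms


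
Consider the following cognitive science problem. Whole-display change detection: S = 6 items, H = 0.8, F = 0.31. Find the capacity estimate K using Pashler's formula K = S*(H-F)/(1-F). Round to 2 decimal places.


K = S * (H - F) / (1 - F)
H - F = 0.49
1 - F = 0.69
K = 6 * 0.49 / 0.69
= 4.26


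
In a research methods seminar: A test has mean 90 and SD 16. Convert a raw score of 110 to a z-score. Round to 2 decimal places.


z = (X - mu) / sigma
= (110 - 90) / 16
= 20 / 16
= 1.25


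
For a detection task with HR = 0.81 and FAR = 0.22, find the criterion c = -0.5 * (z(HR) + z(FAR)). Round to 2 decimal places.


c = -0.5 * (z(HR) + z(FAR))
z(0.81) = 0.8779
z(0.22) = -0.7722
c = -0.5 * (0.8779 + -0.7722)
= -0.5 * 0.1057
= -0.05


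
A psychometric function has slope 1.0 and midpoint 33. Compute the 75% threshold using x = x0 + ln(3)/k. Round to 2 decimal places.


At P = 0.75: 0.75 = 1/(1 + e^(-k*(x-x0)))
Solving: e^(-k*(x-x0)) = 1/3
x = x0 + ln(3)/k
ln(3) = 1.0986
x = 33 + 1.0986/1.0
= 33 + 1.0986
= 34.10


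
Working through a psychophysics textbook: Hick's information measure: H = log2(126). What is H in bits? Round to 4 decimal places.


H = log2(n)
H = log2(126)
= 6.9773


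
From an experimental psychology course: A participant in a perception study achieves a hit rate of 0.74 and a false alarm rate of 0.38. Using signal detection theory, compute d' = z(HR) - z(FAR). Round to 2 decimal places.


d' = z(HR) - z(FAR)
z(0.74) = 0.6433
z(0.38) = -0.3055
d' = 0.6433 - -0.3055
= 0.95


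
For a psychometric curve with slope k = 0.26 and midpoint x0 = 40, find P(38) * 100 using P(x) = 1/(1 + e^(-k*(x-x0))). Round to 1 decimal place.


P(x) = 1/(1 + e^(-0.26*(38 - 40)))
Exponent = -0.26 * -2 = 0.52
e^(0.52) = 1.682028
P = 1/(1 + 1.682028) = 0.372852
Percentage = 37.3


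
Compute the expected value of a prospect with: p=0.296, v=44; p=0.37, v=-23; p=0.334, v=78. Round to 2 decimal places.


EU = sum(p_i * v_i)
0.296 * 44 = 13.024
0.37 * -23 = -8.51
0.334 * 78 = 26.052
EU = 13.024 + -8.51 + 26.052
= 30.57


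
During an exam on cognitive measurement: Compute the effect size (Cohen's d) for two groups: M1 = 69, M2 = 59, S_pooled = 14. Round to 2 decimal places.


Cohen's d = (M1 - M2) / S_pooled
= (69 - 59) / 14
= 10 / 14
= 0.71


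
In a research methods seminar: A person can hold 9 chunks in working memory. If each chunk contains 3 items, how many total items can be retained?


Total items = chunks * items_per_chunk
= 9 * 3
= 27


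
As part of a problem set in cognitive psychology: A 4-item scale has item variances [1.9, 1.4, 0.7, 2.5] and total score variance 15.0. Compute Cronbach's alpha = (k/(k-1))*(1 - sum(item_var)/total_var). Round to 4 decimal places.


alpha = (k/(k-1)) * (1 - sum(s_i^2)/s_total^2)
sum(item variances) = 6.5
k/(k-1) = 4/3 = 1.333333
1 - 6.5/15.0 = 1 - 0.433333 = 0.566667
alpha = 1.333333 * 0.566667
= 0.7556


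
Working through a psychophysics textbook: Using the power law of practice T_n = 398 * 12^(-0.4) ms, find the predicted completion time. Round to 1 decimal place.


T_n = 398 * 12^(-0.4)
12^(-0.4) = 0.370107
T_n = 398 * 0.370107
= 147.3 ms


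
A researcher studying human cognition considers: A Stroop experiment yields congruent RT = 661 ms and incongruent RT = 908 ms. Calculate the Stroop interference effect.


Stroop effect = RT(incongruent) - RT(congruent)
= 908 - 661
= 247 ms


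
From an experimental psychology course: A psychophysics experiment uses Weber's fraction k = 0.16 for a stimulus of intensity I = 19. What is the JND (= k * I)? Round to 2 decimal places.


JND = k * I
JND = 0.16 * 19
= 3.04


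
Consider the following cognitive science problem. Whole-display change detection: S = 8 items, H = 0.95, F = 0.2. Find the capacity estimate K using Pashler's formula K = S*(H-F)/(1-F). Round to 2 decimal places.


K = S * (H - F) / (1 - F)
H - F = 0.75
1 - F = 0.8
K = 8 * 0.75 / 0.8
= 7.50


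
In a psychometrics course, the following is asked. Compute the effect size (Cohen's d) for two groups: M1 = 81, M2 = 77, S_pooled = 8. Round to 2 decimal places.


Cohen's d = (M1 - M2) / S_pooled
= (81 - 77) / 8
= 4 / 8
= 0.50


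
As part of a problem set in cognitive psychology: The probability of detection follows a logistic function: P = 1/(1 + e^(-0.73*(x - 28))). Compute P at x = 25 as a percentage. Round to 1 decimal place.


P(x) = 1/(1 + e^(-0.73*(25 - 28)))
Exponent = -0.73 * -3 = 2.19
e^(2.19) = 8.935213
P = 1/(1 + 8.935213) = 0.100652
Percentage = 10.1


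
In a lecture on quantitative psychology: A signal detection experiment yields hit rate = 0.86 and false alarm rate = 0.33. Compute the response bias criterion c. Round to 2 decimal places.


c = -0.5 * (z(HR) + z(FAR))
z(0.86) = 1.0803
z(0.33) = -0.4399
c = -0.5 * (1.0803 + -0.4399)
= -0.5 * 0.6404
= -0.32


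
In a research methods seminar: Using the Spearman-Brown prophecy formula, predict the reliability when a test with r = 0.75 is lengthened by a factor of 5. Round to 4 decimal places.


r_new = n*r / (1 + (n-1)*r)
Numerator = 5 * 0.75 = 3.75
Denominator = 1 + 4 * 0.75 = 4.0
r_new = 3.75 / 4.0
= 0.9375


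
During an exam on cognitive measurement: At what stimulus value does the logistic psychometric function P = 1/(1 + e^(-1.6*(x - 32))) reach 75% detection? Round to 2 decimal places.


At P = 0.75: 0.75 = 1/(1 + e^(-k*(x-x0)))
Solving: e^(-k*(x-x0)) = 1/3
x = x0 + ln(3)/k
ln(3) = 1.0986
x = 32 + 1.0986/1.6
= 32 + 0.6866
= 32.69


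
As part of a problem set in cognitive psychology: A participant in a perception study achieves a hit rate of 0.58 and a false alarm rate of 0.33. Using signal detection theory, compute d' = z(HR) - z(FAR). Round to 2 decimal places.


d' = z(HR) - z(FAR)
z(0.58) = 0.2019
z(0.33) = -0.4399
d' = 0.2019 - -0.4399
= 0.64


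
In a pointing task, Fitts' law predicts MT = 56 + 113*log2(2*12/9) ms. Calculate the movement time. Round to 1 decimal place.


MT = 56 + 113 * log2(2*12/9)
2D/W = 2.666667
log2(2.666667) = 1.415
MT = 56 + 113 * 1.415
= 215.9 ms


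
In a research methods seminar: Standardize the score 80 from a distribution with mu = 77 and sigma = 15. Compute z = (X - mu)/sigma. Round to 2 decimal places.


z = (X - mu) / sigma
= (80 - 77) / 15
= 3 / 15
= 0.20


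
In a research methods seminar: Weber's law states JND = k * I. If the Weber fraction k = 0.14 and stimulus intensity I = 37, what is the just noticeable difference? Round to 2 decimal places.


JND = k * I
JND = 0.14 * 37
= 5.18


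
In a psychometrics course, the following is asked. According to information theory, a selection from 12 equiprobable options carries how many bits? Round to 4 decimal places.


H = log2(n)
H = log2(12)
= 3.5850


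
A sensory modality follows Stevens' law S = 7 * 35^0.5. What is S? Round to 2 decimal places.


S = 7 * 35^0.5
35^0.5 = 5.9161
S = 7 * 5.9161
= 41.41


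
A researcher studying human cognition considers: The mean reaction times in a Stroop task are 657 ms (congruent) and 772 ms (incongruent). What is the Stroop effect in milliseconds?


Stroop effect = RT(incongruent) - RT(congruent)
= 772 - 657
= 115 ms


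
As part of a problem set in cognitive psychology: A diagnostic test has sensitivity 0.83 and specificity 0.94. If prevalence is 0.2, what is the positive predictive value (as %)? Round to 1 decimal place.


PPV = (sens * prev) / (sens * prev + (1-spec) * (1-prev))
Numerator = 0.83 * 0.2 = 0.166
P(positive and no disease) = (1 - spec) * (1 - prev) = (1 - 0.94) * (1 - 0.2) = 0.048
Denominator = 0.166 + 0.048 = 0.214
PPV = 0.166 / 0.214 = 0.775701
As percentage = 77.6


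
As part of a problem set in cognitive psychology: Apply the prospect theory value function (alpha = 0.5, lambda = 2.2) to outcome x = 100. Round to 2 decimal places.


Since x = 100 >= 0, use v(x) = x^0.5
100^0.5 = 10.0
v(100) = 10.00


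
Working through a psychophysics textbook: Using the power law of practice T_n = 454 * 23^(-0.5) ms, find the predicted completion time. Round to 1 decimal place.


T_n = 454 * 23^(-0.5)
23^(-0.5) = 0.208514
T_n = 454 * 0.208514
= 94.7 ms


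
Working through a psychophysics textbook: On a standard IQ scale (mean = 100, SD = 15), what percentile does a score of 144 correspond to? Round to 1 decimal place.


z = (IQ - mean) / SD
z = (144 - 100) / 15 = 2.9333
Percentile = Phi(2.9333) * 100
Phi(2.9333) = 0.998323
= 99.8


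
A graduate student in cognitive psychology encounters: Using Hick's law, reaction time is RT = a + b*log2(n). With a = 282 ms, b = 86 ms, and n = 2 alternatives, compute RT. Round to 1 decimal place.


RT = 282 + 86 * log2(2)
log2(2) = 1.0
RT = 282 + 86 * 1.0
= 282 + 86.0
= 368.0 ms


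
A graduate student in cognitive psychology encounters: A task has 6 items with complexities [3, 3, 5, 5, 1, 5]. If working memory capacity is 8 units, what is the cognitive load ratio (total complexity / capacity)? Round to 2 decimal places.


Total complexity = 3 + 3 + 5 + 5 + 1 + 5 = 22
Load = total / capacity = 22 / 8
= 2.75


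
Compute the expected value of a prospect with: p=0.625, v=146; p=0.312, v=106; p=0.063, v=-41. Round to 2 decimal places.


EU = sum(p_i * v_i)
0.625 * 146 = 91.25
0.312 * 106 = 33.072
0.063 * -41 = -2.583
EU = 91.25 + 33.072 + -2.583
= 121.74


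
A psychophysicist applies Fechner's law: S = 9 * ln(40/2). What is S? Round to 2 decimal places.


S = 9 * ln(40/2)
I/I0 = 20.0
ln(20.0) = 2.9957
S = 9 * 2.9957
= 26.96


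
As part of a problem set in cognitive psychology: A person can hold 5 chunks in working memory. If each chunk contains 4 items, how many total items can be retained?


Total items = chunks * items_per_chunk
= 5 * 4
= 20


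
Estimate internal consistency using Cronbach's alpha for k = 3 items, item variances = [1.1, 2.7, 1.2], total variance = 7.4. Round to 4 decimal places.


alpha = (k/(k-1)) * (1 - sum(s_i^2)/s_total^2)
sum(item variances) = 5.0
k/(k-1) = 3/2 = 1.5
1 - 5.0/7.4 = 1 - 0.675676 = 0.324324
alpha = 1.5 * 0.324324
= 0.4865


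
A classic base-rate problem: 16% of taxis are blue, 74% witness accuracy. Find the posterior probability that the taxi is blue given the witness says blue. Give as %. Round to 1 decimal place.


P(blue | says blue) = P(says blue | blue)*P(blue) / [P(says blue | blue)*P(blue) + P(says blue | not blue)*P(not blue)]
Numerator = 0.74 * 0.16 = 0.1184
False identification = 0.26 * 0.84 = 0.2184
P = 0.1184 / (0.1184 + 0.2184)
= 0.1184 / 0.3368
As percentage = 35.2


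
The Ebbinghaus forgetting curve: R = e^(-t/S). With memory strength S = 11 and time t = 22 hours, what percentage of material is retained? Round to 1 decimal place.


R = e^(-t/S)
-t/S = -22/11 = -2.0
R = e^(-2.0) = 0.135335
Percentage = 0.135335 * 100
= 13.5


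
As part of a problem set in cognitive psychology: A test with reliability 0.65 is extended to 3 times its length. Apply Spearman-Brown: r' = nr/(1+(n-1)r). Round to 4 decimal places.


r_new = n*r / (1 + (n-1)*r)
Numerator = 3 * 0.65 = 1.95
Denominator = 1 + 2 * 0.65 = 2.3
r_new = 1.95 / 2.3
= 0.8478


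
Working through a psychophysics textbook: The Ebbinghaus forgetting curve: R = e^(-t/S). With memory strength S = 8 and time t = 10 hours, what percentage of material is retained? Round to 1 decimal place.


R = e^(-t/S)
-t/S = -10/8 = -1.25
R = e^(-1.25) = 0.286505
Percentage = 0.286505 * 100
= 28.7


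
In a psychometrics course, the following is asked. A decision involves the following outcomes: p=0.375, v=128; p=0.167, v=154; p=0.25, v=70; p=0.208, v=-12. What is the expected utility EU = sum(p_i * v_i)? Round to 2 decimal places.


EU = sum(p_i * v_i)
0.375 * 128 = 48.0
0.167 * 154 = 25.718
0.25 * 70 = 17.5
0.208 * -12 = -2.496
EU = 48.0 + 25.718 + 17.5 + -2.496
= 88.72


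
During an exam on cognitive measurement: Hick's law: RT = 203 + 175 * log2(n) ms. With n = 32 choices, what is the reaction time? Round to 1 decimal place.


RT = 203 + 175 * log2(32)
log2(32) = 5.0
RT = 203 + 175 * 5.0
= 203 + 875.0
= 1078.0 ms


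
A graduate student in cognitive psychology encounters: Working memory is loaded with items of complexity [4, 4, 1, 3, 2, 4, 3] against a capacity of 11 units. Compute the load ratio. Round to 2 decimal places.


Total complexity = 4 + 4 + 1 + 3 + 2 + 4 + 3 = 21
Load = total / capacity = 21 / 11
= 1.91


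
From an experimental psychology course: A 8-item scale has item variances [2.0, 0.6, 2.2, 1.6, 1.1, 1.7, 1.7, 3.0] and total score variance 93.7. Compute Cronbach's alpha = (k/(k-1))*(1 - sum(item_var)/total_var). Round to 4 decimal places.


alpha = (k/(k-1)) * (1 - sum(s_i^2)/s_total^2)
sum(item variances) = 13.9
k/(k-1) = 8/7 = 1.142857
1 - 13.9/93.7 = 1 - 0.148346 = 0.851654
alpha = 1.142857 * 0.851654
= 0.9733
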